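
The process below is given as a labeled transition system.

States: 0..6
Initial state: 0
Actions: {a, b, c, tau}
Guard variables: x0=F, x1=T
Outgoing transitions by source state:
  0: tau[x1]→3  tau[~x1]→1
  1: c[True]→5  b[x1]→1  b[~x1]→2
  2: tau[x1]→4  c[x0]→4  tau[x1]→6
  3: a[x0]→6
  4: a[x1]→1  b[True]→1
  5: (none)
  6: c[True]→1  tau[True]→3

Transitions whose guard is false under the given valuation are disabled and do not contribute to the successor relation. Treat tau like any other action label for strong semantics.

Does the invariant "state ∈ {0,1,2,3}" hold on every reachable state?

Answer: INVARIANT HOLDS

Working:
Allowed set {0,1,2,3}
R = {0,3}
  0: ✓
  3: ✓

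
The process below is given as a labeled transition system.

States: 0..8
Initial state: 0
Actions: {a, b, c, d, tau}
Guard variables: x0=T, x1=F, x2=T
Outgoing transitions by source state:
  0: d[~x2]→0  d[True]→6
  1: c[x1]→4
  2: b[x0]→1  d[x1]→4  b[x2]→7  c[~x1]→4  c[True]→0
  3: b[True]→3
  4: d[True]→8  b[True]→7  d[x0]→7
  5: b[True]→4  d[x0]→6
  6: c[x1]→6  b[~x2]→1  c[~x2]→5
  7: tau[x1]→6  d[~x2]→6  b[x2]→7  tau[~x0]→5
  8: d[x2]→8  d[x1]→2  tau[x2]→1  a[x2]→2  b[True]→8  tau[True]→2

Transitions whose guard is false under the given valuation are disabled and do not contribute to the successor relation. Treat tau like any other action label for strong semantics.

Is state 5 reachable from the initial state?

17 transition(s) survive guard evaluation.
Layer 0: {0}
Layer 1: {6}  cumulative {0,6}
Reach set: {0,6}

Answer: UNREACHABLE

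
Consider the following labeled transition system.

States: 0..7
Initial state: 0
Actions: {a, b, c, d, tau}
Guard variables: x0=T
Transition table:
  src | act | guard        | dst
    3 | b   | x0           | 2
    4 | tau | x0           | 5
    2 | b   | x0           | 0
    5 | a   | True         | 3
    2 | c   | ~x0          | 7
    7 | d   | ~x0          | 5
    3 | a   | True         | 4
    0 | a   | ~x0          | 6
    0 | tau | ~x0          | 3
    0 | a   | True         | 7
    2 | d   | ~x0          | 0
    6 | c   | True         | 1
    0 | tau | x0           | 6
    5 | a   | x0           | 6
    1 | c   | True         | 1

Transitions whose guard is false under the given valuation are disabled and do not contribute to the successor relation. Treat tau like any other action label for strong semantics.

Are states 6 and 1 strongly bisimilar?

Answer: BISIMILAR

Analysis:
Compute ~ classes (split until stable):
  π0 = {{0,1,2,3,4,5,6,7}}
  π1 = {{0},{1,6},{2},{3},{4},{5},{7}}
stable after 2 split(s): 7 block(s)
[6]={1,6}  [1]={1,6}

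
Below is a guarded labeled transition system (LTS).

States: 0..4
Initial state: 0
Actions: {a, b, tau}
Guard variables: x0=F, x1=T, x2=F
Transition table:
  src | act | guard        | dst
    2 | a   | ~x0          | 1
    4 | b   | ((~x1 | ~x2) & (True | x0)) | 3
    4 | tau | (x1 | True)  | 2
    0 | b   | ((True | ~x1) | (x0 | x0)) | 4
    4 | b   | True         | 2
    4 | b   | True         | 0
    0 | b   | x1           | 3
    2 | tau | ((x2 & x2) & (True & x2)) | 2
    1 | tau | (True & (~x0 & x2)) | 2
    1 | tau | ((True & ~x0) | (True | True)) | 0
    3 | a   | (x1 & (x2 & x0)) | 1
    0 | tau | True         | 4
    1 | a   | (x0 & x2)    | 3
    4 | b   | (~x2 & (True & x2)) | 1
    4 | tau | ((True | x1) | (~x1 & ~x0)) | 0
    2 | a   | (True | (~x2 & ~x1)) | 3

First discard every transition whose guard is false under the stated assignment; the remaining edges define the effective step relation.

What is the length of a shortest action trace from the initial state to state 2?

Answer: 2

Analysis:
BFS to 2:
  Layer 0: {0}
  Layer 1: {3,4}
  Layer 2: {2}
first hit 2 at d=2 via b·b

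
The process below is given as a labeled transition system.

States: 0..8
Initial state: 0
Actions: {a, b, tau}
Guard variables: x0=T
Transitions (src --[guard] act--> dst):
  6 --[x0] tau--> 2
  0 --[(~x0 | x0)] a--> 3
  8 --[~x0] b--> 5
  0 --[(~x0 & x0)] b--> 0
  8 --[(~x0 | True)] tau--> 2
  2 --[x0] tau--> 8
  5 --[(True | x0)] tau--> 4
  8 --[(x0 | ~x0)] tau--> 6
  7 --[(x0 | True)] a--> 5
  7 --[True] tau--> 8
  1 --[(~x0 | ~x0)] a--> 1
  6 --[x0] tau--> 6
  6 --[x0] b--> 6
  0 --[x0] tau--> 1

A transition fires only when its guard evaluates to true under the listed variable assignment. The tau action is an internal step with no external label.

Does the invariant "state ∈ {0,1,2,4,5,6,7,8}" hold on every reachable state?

Allowed set {0,1,2,4,5,6,7,8}
Reach set: {0,1,3}
  0: ✓
  1: ✓
  3: outside
witness against invariant: a → 3

Answer: INVARIANT VIOLATED at state 3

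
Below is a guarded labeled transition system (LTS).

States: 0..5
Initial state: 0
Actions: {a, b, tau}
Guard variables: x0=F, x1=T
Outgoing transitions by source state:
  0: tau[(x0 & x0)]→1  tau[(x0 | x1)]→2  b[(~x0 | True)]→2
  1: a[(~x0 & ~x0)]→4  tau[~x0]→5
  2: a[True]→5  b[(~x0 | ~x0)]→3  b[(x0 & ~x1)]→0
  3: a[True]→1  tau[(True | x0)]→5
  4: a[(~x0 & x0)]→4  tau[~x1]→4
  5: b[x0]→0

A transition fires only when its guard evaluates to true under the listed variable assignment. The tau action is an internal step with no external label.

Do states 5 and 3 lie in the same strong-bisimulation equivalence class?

Bisimulation quotient by refinement:
  round 0: {{0,1,2,3,4,5}}
  round 1: {{0},{1,3},{2},{4,5}}
  round 2: {{0},{1},{2},{3},{4,5}}
5 equivalence class(es) (converged in 3)
5∈{4,5}, 3∈{3}

Answer: NOT BISIMILAR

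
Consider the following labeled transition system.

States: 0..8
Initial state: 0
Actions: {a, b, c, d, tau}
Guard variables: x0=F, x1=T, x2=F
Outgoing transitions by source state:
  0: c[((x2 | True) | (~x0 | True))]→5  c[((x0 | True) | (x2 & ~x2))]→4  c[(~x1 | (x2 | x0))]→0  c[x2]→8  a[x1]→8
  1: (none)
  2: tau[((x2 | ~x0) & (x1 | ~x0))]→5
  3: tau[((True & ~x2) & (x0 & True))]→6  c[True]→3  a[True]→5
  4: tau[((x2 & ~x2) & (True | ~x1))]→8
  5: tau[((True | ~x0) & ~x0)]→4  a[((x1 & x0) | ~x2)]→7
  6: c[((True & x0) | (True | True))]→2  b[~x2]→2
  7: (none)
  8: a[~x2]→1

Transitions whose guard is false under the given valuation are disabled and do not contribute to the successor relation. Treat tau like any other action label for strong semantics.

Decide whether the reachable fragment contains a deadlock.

Answer: DEADLOCK at state 1

Analysis:
Reachable = {0,1,4,5,7,8}
  0: a→8  c→4  c→5  [deg 3]
  1: ∅  [deadlock]
  4: ∅  [deadlock]
  5: a→7  tau→4  [deg 2]
  7: ∅  [deadlock]
  8: a→1  [deg 1]
witness 1: a·a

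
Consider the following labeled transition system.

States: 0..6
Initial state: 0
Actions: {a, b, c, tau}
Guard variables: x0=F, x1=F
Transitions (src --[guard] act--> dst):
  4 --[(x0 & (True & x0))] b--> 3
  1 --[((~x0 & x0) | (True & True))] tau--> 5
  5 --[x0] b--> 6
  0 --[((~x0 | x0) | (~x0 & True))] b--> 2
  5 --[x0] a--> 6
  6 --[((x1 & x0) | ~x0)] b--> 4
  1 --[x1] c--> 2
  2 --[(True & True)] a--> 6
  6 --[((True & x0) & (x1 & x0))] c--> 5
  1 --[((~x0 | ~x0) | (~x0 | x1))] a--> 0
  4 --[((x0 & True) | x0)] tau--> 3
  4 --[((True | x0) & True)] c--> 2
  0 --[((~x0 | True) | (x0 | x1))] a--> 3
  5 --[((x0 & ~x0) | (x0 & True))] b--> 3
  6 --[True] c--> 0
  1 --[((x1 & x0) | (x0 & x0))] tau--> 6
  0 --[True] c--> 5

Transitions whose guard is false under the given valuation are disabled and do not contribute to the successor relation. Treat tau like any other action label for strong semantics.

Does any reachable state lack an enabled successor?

Reach set: {0,2,3,4,5,6}
  0: a→3  b→2  c→5  [3 exit(s)]
  2: a→6  [1 exit(s)]
  3: ∅  [STUCK]
  4: c→2  [1 exit(s)]
  5: ∅  [STUCK]
  6: b→4  c→0  [2 exit(s)]
witness 3: a

Answer: DEADLOCK at state 3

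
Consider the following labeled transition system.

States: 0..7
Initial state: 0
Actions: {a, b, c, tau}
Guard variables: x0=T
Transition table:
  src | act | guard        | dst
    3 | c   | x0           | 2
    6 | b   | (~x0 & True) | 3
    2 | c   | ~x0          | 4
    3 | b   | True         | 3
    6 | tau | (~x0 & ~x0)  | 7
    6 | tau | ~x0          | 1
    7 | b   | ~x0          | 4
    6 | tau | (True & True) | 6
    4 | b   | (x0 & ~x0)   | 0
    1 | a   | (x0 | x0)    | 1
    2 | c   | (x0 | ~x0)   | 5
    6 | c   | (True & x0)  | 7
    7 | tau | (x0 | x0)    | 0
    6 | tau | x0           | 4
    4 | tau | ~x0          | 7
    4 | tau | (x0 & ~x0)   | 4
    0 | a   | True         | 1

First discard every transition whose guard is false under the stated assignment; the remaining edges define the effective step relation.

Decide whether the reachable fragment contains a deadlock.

Reach set: {0,1}
  0: a→1  [1 out]
  1: a→1  [1 out]

Answer: DEADLOCK-FREE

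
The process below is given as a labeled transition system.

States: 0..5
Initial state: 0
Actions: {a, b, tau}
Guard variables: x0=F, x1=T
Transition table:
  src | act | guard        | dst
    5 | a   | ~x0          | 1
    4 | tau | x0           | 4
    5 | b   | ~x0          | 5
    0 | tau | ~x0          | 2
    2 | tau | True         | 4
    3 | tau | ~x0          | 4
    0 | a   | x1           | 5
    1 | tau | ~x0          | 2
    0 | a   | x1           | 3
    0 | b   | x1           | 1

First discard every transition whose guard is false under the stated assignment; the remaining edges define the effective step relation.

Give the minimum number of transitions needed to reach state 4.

Breadth-first toward 4:
  Layer 0: {0}
  Layer 1: {1,2,3,5}
  Layer 2: {4}
depth(4)=2, e.g. a·tau

Answer: 2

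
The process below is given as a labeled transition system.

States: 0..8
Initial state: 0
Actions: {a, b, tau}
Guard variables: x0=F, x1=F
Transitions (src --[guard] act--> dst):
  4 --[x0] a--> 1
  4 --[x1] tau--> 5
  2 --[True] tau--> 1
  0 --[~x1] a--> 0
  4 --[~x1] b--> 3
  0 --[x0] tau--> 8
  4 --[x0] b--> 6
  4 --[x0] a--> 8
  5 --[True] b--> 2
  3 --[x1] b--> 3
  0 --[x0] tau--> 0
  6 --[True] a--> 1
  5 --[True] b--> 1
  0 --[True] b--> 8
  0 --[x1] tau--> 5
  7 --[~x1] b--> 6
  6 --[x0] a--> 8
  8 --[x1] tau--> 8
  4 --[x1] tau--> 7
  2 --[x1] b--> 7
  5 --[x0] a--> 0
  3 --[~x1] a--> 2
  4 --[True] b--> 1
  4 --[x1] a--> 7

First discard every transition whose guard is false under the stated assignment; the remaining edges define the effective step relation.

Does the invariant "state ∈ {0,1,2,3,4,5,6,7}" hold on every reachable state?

Answer: INVARIANT VIOLATED at state 8

Trace:
Inv-set: {0,1,2,3,4,5,6,7}
Reachable = {0,8}
  0: ✓
  8: outside
witness against invariant: b → 8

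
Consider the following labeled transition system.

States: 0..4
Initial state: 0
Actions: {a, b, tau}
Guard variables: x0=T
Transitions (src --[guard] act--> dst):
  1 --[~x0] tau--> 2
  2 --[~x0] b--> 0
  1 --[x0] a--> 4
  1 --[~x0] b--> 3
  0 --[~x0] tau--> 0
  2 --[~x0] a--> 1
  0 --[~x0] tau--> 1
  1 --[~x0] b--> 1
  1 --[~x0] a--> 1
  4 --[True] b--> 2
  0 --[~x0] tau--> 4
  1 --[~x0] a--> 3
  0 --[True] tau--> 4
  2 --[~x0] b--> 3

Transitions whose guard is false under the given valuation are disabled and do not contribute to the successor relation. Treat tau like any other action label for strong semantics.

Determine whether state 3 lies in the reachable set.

After dropping false guards: 3 live edges.
depth 0: {0}
depth 1: {4}  total {0,4}
depth 2: {2}  total {0,2,4}
Reachable = {0,2,4}

Answer: UNREACHABLE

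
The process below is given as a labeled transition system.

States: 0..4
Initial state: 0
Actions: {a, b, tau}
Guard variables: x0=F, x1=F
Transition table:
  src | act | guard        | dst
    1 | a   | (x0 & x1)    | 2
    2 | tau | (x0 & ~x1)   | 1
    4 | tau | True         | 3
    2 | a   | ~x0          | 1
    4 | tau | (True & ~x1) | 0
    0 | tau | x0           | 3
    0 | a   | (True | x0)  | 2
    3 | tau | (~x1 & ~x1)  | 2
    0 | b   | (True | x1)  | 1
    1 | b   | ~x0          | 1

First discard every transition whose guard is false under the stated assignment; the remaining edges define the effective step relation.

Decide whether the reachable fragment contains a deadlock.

Answer: DEADLOCK-FREE

Analysis:
Reachable = {0,1,2}
  0: a→2  b→1  [deg 2]
  1: b→1  [deg 1]
  2: a→1  [deg 1]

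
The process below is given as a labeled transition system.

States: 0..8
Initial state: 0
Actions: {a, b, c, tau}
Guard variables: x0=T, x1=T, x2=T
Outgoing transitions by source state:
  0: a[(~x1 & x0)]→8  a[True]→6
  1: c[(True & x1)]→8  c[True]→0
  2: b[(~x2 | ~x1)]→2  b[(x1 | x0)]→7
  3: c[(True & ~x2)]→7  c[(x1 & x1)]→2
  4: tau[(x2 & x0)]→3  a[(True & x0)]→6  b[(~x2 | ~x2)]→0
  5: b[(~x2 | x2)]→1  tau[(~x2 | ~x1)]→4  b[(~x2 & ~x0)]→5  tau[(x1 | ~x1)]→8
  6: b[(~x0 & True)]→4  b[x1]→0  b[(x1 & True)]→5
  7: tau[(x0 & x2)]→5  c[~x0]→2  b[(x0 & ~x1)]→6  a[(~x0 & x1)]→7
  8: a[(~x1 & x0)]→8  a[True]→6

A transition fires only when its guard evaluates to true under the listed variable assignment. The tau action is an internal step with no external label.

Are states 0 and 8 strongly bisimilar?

Refine partition for ~:
  round 0: {{0,1,2,3,4,5,6,7,8}}
  round 1: {{0,8},{1,3},{2,6},{4},{5},{7}}
  round 2: {{0,8},{1},{2},{3},{4},{5},{6},{7}}
stable after 3 split(s): 8 block(s)
[0]={0,8}  [8]={0,8}

Answer: BISIMILAR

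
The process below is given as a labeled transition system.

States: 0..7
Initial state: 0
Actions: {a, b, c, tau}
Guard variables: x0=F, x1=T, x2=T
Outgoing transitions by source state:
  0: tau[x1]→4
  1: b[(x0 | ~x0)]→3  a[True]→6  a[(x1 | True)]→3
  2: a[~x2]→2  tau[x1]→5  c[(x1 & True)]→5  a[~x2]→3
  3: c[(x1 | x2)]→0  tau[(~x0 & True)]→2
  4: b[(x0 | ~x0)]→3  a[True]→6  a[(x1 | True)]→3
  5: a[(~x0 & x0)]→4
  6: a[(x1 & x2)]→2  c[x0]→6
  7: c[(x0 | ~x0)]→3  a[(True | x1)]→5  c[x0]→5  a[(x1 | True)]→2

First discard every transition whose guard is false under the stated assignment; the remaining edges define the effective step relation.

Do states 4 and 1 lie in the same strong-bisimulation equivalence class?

Compute ~ classes (split until stable):
  π0 = {{0,1,2,3,4,5,6,7}}
  π1 = {{0},{1,4},{2,3},{5},{6},{7}}
  π2 = {{0},{1,4},{2},{3},{5},{6},{7}}
7 equivalence class(es) (converged in 3)
class of 4: {1,4}; class of 1: {1,4}

Answer: BISIMILAR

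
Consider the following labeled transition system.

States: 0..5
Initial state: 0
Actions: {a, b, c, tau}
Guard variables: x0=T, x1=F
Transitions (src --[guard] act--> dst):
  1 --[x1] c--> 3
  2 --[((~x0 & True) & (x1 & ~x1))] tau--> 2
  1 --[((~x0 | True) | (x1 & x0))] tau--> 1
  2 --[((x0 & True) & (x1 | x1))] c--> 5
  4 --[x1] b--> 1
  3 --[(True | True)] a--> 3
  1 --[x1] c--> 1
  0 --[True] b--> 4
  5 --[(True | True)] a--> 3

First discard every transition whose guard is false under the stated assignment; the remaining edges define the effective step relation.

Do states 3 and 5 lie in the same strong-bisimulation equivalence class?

Answer: BISIMILAR

Trace:
Compute ~ classes (split until stable):
  round 0: {{0,1,2,3,4,5}}
  round 1: {{0},{1},{2,4},{3,5}}
Fixed point at round 2; 4 class(es).
class of 3: {3,5}; class of 5: {3,5}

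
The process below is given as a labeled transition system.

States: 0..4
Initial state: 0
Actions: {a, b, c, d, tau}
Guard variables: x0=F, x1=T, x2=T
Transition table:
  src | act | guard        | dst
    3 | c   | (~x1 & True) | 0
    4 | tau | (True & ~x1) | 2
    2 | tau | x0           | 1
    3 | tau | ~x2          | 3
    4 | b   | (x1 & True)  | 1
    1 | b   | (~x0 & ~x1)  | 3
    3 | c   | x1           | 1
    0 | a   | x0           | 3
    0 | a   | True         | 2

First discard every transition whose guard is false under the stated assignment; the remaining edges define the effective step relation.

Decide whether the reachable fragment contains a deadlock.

R = {0,2}
  0: a→2  [deg 1]
  2: ∅  [no exit]
trace reaching 2: a

Answer: DEADLOCK at state 2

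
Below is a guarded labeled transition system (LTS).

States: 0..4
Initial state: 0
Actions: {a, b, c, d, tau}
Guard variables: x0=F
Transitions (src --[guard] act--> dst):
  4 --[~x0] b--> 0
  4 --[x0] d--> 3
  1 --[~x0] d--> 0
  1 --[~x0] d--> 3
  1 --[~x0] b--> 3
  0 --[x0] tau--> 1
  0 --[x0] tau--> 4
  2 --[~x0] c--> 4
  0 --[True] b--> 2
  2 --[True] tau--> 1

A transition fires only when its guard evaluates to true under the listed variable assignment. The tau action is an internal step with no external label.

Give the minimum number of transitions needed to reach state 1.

Answer: 2

Trace:
BFS to 1:
  L0 = {0}
  L1 = {2}
  L2 = {1,4}
depth(1)=2, e.g. b·tau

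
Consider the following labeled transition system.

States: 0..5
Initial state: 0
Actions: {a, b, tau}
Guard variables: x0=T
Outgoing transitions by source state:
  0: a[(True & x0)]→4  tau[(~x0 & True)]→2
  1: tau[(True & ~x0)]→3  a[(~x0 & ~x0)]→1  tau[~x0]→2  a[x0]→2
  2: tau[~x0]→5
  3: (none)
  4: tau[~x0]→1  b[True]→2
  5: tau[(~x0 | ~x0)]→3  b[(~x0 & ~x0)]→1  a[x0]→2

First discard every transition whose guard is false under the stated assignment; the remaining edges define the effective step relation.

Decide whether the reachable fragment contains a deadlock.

R = {0,2,4}
  0: a→4  [1 out]
  2: ∅  [STUCK]
  4: b→2  [1 out]
Path to 2: a·b

Answer: DEADLOCK at state 2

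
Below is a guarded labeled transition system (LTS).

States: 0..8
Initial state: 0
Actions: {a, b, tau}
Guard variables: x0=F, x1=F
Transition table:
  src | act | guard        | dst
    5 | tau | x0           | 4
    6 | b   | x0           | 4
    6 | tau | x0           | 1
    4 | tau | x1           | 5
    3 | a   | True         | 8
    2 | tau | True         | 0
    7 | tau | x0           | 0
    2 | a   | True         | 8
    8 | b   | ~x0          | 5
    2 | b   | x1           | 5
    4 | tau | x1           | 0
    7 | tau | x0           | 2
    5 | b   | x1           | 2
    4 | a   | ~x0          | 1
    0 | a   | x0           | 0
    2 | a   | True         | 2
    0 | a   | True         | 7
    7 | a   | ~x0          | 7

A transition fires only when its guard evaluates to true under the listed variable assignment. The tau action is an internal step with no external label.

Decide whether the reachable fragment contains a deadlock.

Answer: DEADLOCK-FREE

Trace:
Reach set: {0,7}
  0: a→7  [1 exit(s)]
  7: a→7  [1 exit(s)]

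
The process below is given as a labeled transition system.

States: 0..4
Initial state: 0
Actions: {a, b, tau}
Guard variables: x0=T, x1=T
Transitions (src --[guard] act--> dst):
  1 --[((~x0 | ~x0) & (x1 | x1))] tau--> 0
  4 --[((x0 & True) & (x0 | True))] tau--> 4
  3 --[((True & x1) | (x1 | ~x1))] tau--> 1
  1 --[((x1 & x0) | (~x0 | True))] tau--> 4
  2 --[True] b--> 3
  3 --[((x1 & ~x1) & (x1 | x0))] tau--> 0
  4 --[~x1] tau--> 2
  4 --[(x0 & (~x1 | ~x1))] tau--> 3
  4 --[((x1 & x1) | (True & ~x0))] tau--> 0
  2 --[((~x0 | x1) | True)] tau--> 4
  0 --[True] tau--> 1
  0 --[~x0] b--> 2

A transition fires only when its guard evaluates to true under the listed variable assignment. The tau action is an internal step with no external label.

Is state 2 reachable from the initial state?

After dropping false guards: 7 live edges.
depth 0: {0}
depth 1: {1}  total {0,1}
depth 2: {4}  total {0,1,4}
R = {0,1,4}

Answer: UNREACHABLE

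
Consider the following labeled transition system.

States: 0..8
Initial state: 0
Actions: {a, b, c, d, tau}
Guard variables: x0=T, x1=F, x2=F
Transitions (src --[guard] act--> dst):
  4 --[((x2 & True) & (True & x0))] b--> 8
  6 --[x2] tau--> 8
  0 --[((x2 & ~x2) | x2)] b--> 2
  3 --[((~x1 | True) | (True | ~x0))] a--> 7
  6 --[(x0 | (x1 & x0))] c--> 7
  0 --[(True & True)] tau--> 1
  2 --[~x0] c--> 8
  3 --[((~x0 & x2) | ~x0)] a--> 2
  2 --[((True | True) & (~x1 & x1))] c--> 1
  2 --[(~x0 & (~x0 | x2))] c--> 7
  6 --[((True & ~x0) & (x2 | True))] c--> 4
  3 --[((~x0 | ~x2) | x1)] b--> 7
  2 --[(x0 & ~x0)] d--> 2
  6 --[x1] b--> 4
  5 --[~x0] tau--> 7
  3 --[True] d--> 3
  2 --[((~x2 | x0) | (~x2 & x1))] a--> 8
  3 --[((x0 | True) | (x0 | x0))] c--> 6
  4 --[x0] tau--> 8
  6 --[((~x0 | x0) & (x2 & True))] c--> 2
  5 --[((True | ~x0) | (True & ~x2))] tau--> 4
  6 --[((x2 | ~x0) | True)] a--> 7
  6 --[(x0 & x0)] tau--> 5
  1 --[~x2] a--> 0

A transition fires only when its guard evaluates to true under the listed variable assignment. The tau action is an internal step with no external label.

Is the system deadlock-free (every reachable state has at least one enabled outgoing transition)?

Answer: DEADLOCK-FREE

Trace:
Reach set: {0,1}
  0: tau→1  [1 exit(s)]
  1: a→0  [1 exit(s)]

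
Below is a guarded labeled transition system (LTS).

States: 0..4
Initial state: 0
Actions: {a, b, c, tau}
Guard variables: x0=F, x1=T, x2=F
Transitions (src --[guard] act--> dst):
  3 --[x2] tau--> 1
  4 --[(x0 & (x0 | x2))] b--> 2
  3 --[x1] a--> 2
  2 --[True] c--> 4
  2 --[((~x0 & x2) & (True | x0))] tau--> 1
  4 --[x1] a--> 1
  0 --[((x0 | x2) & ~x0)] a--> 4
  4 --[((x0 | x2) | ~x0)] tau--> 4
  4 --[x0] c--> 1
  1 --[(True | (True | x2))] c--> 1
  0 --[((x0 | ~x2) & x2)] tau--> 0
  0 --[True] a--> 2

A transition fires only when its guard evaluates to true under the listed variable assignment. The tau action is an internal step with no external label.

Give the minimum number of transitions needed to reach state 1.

Answer: 3

Working:
BFS to 1:
  depth 0: {0}
  depth 1: {2}
  depth 2: {4}
  depth 3: {1}
1 enters at depth 3; path a·c·a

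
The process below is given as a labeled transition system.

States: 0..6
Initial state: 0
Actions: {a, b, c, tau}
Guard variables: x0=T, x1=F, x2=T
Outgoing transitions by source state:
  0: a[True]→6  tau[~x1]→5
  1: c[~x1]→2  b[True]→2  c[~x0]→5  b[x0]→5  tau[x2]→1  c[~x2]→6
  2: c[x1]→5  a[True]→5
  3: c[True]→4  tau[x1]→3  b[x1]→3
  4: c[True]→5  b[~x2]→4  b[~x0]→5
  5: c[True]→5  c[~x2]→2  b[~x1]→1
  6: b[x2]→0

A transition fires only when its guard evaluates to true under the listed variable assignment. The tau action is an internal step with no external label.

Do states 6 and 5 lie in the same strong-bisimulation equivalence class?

Bisimulation quotient by refinement:
  π0 = {{0,1,2,3,4,5,6}}
  π1 = {{0},{1},{2},{3,4},{5},{6}}
  π2 = {{0},{1},{2},{3},{4},{5},{6}}
stable after 3 split(s): 7 block(s)
[6]={6}  [5]={5}

Answer: NOT BISIMILAR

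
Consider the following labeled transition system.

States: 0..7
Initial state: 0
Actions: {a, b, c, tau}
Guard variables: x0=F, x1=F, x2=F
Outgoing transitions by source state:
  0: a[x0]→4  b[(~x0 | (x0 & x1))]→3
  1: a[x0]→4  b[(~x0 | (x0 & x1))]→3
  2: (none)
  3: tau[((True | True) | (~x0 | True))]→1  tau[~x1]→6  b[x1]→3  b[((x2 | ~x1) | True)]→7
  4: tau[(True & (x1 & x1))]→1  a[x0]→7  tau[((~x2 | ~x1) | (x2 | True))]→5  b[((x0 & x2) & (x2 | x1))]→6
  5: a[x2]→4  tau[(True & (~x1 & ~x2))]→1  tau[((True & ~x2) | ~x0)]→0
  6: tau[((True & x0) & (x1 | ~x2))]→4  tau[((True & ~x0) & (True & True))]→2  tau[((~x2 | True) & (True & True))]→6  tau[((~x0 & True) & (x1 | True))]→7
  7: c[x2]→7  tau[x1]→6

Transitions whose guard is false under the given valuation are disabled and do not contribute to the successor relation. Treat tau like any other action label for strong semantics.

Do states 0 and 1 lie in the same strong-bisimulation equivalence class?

Answer: BISIMILAR

Working:
Bisimulation quotient by refinement:
  π0 = {{0,1,2,3,4,5,6,7}}
  π1 = {{0,1},{2,7},{3},{4,5,6}}
  π2 = {{0,1},{2,7},{3},{4},{5},{6}}
stable after 3 split(s): 6 block(s)
0∈{0,1}, 1∈{0,1}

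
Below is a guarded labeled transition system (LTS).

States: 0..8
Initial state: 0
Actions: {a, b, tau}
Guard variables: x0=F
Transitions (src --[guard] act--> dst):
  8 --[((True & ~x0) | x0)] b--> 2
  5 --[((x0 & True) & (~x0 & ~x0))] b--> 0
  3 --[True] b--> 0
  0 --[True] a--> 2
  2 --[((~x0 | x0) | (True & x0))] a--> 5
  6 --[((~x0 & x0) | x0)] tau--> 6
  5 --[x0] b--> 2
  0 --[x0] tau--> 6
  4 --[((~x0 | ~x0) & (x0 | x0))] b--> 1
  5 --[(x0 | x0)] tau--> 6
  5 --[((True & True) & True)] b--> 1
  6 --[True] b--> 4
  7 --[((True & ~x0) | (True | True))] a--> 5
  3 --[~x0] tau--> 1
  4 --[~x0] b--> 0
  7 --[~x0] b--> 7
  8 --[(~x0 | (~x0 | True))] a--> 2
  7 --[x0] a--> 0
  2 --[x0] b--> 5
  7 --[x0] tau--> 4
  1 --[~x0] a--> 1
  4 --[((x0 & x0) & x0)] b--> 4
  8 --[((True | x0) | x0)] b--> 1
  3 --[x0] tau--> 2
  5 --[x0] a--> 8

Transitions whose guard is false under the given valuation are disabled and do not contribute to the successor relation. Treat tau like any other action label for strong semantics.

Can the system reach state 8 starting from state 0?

After dropping false guards: 13 live edges.
Layer 0: {0}
Layer 1: {2}  now seen {0,2}
Layer 2: {5}  now seen {0,2,5}
Layer 3: {1}  now seen {0,1,2,5}
Reachable = {0,1,2,5}

Answer: UNREACHABLE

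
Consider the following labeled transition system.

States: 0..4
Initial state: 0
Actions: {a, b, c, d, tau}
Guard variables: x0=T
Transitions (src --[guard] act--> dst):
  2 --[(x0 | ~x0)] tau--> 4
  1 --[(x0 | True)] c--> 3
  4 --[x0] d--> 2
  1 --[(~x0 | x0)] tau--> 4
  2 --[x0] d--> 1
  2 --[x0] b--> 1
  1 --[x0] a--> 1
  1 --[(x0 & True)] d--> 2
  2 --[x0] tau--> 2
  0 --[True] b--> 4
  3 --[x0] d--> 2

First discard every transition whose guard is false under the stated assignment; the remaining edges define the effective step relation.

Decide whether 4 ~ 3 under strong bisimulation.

Bisimulation quotient by refinement:
  P[0] = {{0,1,2,3,4}}
  P[1] = {{0},{1},{2},{3,4}}
Fixed point at round 2; 4 class(es).
4∈{3,4}, 3∈{3,4}

Answer: BISIMILAR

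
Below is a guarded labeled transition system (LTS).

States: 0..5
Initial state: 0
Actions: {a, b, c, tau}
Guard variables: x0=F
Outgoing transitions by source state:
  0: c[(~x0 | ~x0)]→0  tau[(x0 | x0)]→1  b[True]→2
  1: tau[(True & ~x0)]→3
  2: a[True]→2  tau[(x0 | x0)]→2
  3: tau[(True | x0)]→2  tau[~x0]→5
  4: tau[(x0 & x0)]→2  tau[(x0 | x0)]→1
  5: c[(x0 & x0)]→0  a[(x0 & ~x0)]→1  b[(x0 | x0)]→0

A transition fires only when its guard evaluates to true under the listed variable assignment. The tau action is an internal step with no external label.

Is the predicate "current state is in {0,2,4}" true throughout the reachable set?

Safe = {0,2,4}
R = {0,2}
  0: safe
  2: safe

Answer: INVARIANT HOLDS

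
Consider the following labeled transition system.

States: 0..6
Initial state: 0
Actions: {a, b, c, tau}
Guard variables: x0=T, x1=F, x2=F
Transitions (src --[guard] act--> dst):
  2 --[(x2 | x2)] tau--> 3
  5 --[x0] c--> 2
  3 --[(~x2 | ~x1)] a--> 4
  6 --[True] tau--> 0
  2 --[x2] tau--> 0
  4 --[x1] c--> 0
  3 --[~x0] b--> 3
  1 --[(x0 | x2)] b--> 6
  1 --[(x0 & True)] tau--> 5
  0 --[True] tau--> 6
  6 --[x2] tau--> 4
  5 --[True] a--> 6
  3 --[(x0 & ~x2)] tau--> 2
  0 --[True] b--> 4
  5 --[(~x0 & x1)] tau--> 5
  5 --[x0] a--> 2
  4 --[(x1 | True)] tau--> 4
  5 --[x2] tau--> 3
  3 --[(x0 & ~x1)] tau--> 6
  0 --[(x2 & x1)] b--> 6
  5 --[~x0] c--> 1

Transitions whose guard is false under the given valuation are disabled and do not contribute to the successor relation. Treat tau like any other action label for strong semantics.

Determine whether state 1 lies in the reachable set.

Answer: UNREACHABLE

Working:
12 transition(s) survive guard evaluation.
Layer 0: {0}
Layer 1: {4,6}  total {0,4,6}
R = {0,4,6}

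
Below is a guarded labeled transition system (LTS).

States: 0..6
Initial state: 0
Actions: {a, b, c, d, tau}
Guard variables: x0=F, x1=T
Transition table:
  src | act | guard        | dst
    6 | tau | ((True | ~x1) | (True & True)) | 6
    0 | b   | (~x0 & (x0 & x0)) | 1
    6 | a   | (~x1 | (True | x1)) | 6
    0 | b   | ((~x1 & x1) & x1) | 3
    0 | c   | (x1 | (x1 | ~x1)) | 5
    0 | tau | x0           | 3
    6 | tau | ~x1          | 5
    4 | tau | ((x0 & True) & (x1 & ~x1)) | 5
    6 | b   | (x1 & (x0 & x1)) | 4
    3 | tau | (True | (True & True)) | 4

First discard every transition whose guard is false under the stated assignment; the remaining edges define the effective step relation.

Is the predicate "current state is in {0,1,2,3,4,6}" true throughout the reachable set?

Inv-set: {0,1,2,3,4,6}
Reach set: {0,5}
  0: ✓
  5: outside
counterexample path to 5: c

Answer: INVARIANT VIOLATED at state 5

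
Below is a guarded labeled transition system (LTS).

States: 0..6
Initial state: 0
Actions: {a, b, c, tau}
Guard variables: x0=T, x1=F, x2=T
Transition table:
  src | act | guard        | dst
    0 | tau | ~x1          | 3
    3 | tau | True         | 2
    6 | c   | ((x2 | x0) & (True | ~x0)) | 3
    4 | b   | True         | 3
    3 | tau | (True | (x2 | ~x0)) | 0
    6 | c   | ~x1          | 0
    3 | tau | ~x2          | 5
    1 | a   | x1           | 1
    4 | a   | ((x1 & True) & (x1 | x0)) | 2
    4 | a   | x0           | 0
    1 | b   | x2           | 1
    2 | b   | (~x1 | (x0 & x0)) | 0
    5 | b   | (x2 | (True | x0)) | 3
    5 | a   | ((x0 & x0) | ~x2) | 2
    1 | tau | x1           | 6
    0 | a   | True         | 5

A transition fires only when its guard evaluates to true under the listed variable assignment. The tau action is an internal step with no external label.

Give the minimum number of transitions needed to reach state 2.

Layered search for 2:
  L0 = {0}
  L1 = {3,5}
  L2 = {2}
depth(2)=2, e.g. a·a

Answer: 2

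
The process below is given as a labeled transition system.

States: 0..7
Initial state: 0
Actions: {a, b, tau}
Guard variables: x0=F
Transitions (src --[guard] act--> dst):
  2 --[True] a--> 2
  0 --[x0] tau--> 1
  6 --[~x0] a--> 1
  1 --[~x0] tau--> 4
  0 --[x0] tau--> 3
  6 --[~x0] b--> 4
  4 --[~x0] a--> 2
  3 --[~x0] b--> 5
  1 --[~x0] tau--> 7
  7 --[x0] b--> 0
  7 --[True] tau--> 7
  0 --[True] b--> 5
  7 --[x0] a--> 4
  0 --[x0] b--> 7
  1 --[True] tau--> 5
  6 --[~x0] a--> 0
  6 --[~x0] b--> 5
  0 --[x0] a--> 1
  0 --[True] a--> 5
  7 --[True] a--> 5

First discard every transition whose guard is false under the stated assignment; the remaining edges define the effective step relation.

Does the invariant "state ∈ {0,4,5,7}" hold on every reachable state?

Answer: INVARIANT HOLDS

Trace:
Inv-set: {0,4,5,7}
Reach set: {0,5}
  0: ✓
  5: ✓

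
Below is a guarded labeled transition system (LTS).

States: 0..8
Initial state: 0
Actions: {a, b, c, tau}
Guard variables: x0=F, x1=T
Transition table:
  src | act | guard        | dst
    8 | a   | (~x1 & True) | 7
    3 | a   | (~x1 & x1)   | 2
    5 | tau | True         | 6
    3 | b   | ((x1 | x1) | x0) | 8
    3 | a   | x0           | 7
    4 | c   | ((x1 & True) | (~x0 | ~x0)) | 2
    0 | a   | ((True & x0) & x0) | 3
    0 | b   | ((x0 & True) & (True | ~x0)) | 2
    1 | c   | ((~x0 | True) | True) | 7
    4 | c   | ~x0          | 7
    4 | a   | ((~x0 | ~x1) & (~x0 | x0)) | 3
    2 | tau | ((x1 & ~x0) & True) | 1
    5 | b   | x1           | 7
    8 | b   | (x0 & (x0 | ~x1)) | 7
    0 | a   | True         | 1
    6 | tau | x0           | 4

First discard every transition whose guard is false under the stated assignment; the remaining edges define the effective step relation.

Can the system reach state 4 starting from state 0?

Answer: UNREACHABLE

Working:
Guard filter leaves 9 enabled edge(s).
Layer 0: {0}
Layer 1: {1}  total {0,1}
Layer 2: {7}  total {0,1,7}
R = {0,1,7}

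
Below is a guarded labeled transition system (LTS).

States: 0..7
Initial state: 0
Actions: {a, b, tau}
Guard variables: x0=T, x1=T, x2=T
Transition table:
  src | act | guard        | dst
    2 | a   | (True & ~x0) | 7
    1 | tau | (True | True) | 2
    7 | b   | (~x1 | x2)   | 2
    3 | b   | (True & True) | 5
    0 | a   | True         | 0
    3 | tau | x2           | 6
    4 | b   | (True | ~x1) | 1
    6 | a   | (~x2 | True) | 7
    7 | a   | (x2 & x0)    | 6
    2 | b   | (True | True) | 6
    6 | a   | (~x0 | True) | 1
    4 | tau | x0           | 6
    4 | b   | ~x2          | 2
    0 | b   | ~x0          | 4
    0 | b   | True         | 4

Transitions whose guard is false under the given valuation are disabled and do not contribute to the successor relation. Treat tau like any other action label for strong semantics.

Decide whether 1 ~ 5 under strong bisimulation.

Refine partition for ~:
  π0 = {{0,1,2,3,4,5,6,7}}
  π1 = {{0,7},{1},{2},{3,4},{5},{6}}
  π2 = {{0},{1},{2},{3},{4},{5},{6},{7}}
stable after 3 split(s): 8 block(s)
1∈{1}, 5∈{5}

Answer: NOT BISIMILAR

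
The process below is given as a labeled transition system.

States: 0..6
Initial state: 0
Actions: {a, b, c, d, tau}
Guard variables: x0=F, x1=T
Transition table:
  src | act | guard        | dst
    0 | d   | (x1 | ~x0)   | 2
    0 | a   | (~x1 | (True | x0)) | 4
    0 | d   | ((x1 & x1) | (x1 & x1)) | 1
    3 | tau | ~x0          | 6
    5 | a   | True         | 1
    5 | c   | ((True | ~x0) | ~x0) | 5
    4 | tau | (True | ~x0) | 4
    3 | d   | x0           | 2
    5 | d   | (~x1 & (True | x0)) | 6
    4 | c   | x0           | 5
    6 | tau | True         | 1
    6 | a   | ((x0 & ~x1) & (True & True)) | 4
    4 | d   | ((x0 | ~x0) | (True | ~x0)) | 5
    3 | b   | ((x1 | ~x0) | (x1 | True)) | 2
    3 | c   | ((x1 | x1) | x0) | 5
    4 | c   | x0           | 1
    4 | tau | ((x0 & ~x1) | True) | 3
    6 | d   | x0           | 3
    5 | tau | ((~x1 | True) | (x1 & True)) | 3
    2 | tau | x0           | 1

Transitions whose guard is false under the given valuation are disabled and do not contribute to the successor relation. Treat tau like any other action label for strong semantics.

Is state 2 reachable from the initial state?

Answer: REACHABLE

Trace:
Guard filter leaves 13 enabled edge(s).
depth 0: {0}
depth 1: {1,2,4}  now seen {0,1,2,4}
depth 2: {3,5}  now seen {0,1,2,3,4,5}
depth 3: {6}  now seen {0,1,2,3,4,5,6}
R = {0,1,2,3,4,5,6}
Path to 2: d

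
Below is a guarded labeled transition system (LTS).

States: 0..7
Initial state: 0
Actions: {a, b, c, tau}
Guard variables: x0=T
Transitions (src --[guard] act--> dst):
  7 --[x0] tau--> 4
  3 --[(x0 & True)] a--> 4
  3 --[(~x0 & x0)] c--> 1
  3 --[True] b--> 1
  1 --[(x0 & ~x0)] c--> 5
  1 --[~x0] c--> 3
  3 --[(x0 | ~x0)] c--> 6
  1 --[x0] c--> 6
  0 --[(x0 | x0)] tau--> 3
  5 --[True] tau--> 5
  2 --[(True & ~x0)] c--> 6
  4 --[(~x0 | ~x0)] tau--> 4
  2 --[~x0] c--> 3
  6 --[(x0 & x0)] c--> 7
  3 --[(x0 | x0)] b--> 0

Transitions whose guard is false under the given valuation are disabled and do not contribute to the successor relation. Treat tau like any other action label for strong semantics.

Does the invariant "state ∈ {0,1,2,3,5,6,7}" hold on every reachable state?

Answer: INVARIANT VIOLATED at state 4

Analysis:
Allowed set {0,1,2,3,5,6,7}
R = {0,1,3,4,6,7}
  0: safe
  1: safe
  3: safe
  4: VIOLATES
  6: safe
  7: safe
counterexample path to 4: tau·a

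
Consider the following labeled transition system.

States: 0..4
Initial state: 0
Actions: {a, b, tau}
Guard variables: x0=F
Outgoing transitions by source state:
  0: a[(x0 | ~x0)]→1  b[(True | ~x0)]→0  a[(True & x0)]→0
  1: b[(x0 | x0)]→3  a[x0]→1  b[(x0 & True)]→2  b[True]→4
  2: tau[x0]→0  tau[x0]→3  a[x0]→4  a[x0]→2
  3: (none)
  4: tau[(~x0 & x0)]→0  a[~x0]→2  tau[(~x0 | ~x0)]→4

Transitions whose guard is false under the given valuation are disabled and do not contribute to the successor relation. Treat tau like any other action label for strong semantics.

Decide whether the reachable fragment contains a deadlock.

Answer: DEADLOCK at state 2

Working:
Reachable = {0,1,2,4}
  0: a→1  b→0  [2 exit(s)]
  1: b→4  [1 exit(s)]
  2: ∅  [STUCK]
  4: a→2  tau→4  [2 exit(s)]
trace reaching 2: a·b·a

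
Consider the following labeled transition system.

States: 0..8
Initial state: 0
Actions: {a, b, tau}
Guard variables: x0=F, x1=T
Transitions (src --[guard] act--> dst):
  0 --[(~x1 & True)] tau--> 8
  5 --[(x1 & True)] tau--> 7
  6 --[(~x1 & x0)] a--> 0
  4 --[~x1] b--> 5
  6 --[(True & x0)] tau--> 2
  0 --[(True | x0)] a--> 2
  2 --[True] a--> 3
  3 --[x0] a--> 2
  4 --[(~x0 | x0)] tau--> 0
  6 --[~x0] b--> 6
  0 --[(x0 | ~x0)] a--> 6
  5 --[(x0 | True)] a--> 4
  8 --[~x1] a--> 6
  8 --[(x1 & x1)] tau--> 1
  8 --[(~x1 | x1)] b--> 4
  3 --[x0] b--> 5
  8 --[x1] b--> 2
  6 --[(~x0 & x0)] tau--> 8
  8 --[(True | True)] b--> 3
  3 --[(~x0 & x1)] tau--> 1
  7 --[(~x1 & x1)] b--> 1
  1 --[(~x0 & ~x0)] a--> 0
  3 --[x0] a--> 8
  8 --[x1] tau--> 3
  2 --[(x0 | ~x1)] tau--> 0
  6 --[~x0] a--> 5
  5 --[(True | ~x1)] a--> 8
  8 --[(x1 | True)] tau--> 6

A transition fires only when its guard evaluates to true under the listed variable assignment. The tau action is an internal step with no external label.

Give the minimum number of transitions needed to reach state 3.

Answer: 2

Trace:
Breadth-first toward 3:
  L0 = {0}
  L1 = {2,6}
  L2 = {3,5}
3 enters at depth 2; path a·a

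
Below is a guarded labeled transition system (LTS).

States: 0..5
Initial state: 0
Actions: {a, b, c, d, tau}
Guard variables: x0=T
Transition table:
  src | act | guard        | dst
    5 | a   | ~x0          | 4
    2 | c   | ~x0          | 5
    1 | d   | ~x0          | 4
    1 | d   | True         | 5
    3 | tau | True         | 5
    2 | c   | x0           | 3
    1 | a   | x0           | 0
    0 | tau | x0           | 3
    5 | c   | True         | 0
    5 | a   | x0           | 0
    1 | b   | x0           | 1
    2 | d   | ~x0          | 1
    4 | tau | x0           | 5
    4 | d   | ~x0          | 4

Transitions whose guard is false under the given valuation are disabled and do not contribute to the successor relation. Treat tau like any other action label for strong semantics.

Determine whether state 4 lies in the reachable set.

Answer: UNREACHABLE

Trace:
After dropping false guards: 9 live edges.
Layer 0: {0}
Layer 1: {3}  now seen {0,3}
Layer 2: {5}  now seen {0,3,5}
Reachable = {0,3,5}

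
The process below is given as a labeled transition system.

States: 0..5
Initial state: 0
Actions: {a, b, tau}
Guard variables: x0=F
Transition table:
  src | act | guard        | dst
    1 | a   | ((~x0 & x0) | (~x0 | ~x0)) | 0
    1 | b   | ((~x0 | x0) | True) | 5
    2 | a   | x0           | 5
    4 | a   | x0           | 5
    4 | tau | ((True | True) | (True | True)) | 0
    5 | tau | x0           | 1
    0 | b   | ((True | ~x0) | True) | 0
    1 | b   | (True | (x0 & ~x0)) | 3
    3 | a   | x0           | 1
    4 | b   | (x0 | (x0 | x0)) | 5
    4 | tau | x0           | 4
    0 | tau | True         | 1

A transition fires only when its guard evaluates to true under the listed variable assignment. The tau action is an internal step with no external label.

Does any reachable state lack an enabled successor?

Answer: DEADLOCK at state 3

Working:
Reach set: {0,1,3,5}
  0: b→0  tau→1  [2 out]
  1: a→0  b→3  b→5  [3 out]
  3: ∅  [no exit]
  5: ∅  [no exit]
witness 3: tau·b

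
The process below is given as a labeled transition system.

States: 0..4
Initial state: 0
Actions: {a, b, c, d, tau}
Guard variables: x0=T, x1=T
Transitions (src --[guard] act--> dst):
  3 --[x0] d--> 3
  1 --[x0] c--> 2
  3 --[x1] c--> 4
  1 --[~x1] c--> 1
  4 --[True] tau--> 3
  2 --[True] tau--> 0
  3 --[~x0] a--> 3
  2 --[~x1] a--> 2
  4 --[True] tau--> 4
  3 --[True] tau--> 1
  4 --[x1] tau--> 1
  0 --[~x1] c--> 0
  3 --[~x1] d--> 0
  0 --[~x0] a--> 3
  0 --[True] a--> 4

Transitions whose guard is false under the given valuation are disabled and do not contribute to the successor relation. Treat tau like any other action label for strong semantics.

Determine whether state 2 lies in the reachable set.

Answer: REACHABLE

Working:
Guard filter leaves 9 enabled edge(s).
Layer 0: {0}
Layer 1: {4}  cumulative {0,4}
Layer 2: {1,3}  cumulative {0,1,3,4}
Layer 3: {2}  cumulative {0,1,2,3,4}
Reachable = {0,1,2,3,4}
witness 2: a·tau·c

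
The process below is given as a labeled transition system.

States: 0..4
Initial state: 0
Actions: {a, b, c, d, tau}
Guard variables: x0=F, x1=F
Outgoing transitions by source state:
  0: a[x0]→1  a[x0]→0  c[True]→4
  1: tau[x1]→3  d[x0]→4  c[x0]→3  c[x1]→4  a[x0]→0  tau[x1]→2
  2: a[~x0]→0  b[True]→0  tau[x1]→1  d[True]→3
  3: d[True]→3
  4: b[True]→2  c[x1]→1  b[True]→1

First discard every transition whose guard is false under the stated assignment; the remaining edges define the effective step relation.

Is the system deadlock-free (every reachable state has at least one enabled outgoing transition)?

Answer: DEADLOCK at state 1

Working:
Reach set: {0,1,2,3,4}
  0: c→4  [1 exit(s)]
  1: ∅  [deadlock]
  2: a→0  b→0  d→3  [3 exit(s)]
  3: d→3  [1 exit(s)]
  4: b→1  b→2  [2 exit(s)]
witness 1: c·b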